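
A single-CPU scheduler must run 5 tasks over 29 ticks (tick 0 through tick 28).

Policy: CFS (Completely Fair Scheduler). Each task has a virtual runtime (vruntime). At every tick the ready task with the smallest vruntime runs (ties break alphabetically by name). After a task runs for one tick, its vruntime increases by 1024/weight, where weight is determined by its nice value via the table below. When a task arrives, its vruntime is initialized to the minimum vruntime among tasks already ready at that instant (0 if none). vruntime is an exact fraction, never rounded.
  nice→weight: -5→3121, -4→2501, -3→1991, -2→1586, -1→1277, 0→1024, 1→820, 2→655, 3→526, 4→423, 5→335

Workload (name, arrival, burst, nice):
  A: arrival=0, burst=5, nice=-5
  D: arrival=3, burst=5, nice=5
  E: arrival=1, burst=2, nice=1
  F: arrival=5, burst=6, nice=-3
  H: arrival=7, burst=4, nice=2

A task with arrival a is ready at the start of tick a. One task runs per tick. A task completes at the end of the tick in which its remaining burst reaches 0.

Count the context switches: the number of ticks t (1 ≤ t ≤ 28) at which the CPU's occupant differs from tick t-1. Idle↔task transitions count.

context switches = 16

t=0: vr[A=0] → run A
t=1: vr[A=1024/3121 E=1024/3121] → run A
t=2: vr[A=2048/3121 E=1024/3121] → run E
t=3: vr[A=2048/3121 D=2048/3121 E=1008896/639805] → run A
t=4: vr[A=3072/3121 D=2048/3121 E=1008896/639805] → run D
t=5: vr[A=3072/3121 D=3881984/1045535 E=1008896/639805 F=3072/3121] → run A
t=6: vr[A=4096/3121 D=3881984/1045535 E=1008896/639805 F=3072/3121] → run F
t=7: vr[A=4096/3121 D=3881984/1045535 E=1008896/639805 F=9312256/6213911 H=4096/3121] → run A
t=8: vr[D=3881984/1045535 E=1008896/639805 F=9312256/6213911 H=4096/3121] → run H
t=9: vr[D=3881984/1045535 E=1008896/639805 F=9312256/6213911 H=5878784/2044255] → run F
t=10: vr[D=3881984/1045535 E=1008896/639805 F=12508160/6213911 H=5878784/2044255] → run E
t=11: vr[D=3881984/1045535 F=12508160/6213911 H=5878784/2044255] → run F
t=12: vr[D=3881984/1045535 F=15704064/6213911 H=5878784/2044255] → run F
t=13: vr[D=3881984/1045535 F=18899968/6213911 H=5878784/2044255] → run H
t=14: vr[D=3881984/1045535 F=18899968/6213911 H=9074688/2044255] → run F
t=15: vr[D=3881984/1045535 F=22095872/6213911 H=9074688/2044255] → run F
t=16: vr[D=3881984/1045535 H=9074688/2044255] → run D
t=17: vr[D=7077888/1045535 H=9074688/2044255] → run H
t=18: vr[D=7077888/1045535 H=12270592/2044255] → run H
t=19: vr[D=7077888/1045535] → run D
t=20: vr[D=10273792/1045535] → run D
t=21: vr[D=13469696/1045535] → run D
t=22: (idle)
t=23: (idle)
t=24: (idle)
t=25: (idle)
t=26: (idle)
t=27: (idle)
t=28: (idle)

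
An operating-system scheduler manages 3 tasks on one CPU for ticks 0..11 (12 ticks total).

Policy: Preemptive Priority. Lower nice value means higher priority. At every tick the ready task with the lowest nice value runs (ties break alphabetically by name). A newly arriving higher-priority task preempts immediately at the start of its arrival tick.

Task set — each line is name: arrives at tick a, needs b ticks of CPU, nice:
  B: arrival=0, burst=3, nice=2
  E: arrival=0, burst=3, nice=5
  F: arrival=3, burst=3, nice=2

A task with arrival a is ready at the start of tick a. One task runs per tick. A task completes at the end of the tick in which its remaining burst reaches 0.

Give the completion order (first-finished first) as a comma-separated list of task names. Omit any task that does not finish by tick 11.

completion order = B, F, E

t=0: ready={B,E} → run B
t=1: ready={B,E} → run B
t=2: ready={B,E} → run B
t=3: ready={E,F} → run F
t=4: ready={E,F} → run F
t=5: ready={E,F} → run F
t=6: ready={E} → run E
t=7: ready={E} → run E
t=8: ready={E} → run E
t=9: (idle)
t=10: (idle)
t=11: (idle)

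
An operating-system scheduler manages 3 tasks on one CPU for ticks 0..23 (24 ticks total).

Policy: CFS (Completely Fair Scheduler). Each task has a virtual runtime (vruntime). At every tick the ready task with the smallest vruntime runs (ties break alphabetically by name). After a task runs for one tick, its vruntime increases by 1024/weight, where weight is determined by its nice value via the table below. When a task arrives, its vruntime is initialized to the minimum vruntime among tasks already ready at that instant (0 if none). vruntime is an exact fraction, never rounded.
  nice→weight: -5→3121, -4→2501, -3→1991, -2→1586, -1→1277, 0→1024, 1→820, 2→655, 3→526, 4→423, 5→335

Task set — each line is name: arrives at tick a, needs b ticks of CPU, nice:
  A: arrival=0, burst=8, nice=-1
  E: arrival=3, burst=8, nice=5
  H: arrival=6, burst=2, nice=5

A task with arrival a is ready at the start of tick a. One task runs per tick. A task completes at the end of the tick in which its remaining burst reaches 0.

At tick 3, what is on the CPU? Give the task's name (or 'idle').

t=0: vr[A=0] → run A
t=1: vr[A=1024/1277] → run A
t=2: vr[A=2048/1277] → run A
t=3: vr[A=3072/1277 E=3072/1277] → run A
t=4: vr[A=4096/1277 E=3072/1277] → run E
t=5: vr[A=4096/1277 E=2336768/427795] → run A
t=6: vr[A=5120/1277 E=2336768/427795 H=5120/1277] → run A
t=7: vr[A=6144/1277 E=2336768/427795 H=5120/1277] → run H
t=8: vr[A=6144/1277 E=2336768/427795 H=3022848/427795] → run A
t=9: vr[A=7168/1277 E=2336768/427795 H=3022848/427795] → run E
t=10: vr[A=7168/1277 E=3644416/427795 H=3022848/427795] → run A
t=11: vr[E=3644416/427795 H=3022848/427795] → run H
t=12: vr[E=3644416/427795] → run E
t=13: vr[E=4952064/427795] → run E
t=14: vr[E=6259712/427795] → run E
t=15: vr[E=1513472/85559] → run E
t=16: vr[E=8875008/427795] → run E
t=17: vr[E=10182656/427795] → run E
t=18: (idle)
t=19: (idle)
t=20: (idle)
t=21: (idle)
t=22: (idle)
t=23: (idle)

running at tick 3 = A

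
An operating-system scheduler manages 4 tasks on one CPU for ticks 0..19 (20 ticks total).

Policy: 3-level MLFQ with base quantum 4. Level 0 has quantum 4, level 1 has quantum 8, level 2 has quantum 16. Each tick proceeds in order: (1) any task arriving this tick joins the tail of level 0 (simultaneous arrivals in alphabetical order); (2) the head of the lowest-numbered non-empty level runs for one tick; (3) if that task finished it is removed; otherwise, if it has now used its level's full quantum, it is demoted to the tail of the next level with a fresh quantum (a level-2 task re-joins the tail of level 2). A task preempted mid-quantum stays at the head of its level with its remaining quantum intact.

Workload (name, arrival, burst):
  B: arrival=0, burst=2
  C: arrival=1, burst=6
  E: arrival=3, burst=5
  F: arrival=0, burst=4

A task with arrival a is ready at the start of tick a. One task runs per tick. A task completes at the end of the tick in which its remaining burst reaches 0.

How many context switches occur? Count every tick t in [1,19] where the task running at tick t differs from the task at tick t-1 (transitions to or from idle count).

context switches = 6

t=0: L0/L1/L2 = BF/-/- → run B
t=1: L0/L1/L2 = BFC/-/- → run B
t=2: L0/L1/L2 = FC/-/- → run F
t=3: L0/L1/L2 = FCE/-/- → run F
t=4: L0/L1/L2 = FCE/-/- → run F
t=5: L0/L1/L2 = FCE/-/- → run F
t=6: L0/L1/L2 = CE/-/- → run C
t=7: L0/L1/L2 = CE/-/- → run C
t=8: L0/L1/L2 = CE/-/- → run C
t=9: L0/L1/L2 = CE/-/- → run C
t=10: L0/L1/L2 = E/C/- → run E
t=11: L0/L1/L2 = E/C/- → run E
t=12: L0/L1/L2 = E/C/- → run E
t=13: L0/L1/L2 = E/C/- → run E
t=14: L0/L1/L2 = -/CE/- → run C
t=15: L0/L1/L2 = -/CE/- → run C
t=16: L0/L1/L2 = -/E/- → run E
t=17: (idle)
t=18: (idle)
t=19: (idle)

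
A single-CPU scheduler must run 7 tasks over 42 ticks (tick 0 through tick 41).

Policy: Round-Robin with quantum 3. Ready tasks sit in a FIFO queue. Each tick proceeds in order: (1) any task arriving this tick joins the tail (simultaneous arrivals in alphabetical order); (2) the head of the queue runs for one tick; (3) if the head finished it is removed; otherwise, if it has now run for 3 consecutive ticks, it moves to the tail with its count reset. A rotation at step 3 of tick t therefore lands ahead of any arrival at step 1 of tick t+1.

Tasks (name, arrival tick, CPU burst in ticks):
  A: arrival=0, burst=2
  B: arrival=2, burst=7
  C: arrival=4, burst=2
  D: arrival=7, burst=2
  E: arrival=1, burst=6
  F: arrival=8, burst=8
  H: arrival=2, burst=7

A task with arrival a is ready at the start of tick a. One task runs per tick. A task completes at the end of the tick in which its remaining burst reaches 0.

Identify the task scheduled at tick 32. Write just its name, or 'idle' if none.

t=0: queue=[A] q_used=0 → run A
t=1: queue=[A,E] q_used=1 → run A
t=2: queue=[E,B,H] q_used=0 → run E
t=3: queue=[E,B,H] q_used=1 → run E
t=4: queue=[E,B,H,C] q_used=2 → run E
t=5: queue=[B,H,C,E] q_used=0 → run B
t=6: queue=[B,H,C,E] q_used=1 → run B
t=7: queue=[B,H,C,E,D] q_used=2 → run B
t=8: queue=[H,C,E,D,B,F] q_used=0 → run H
t=9: queue=[H,C,E,D,B,F] q_used=1 → run H
t=10: queue=[H,C,E,D,B,F] q_used=2 → run H
t=11: queue=[C,E,D,B,F,H] q_used=0 → run C
t=12: queue=[C,E,D,B,F,H] q_used=1 → run C
t=13: queue=[E,D,B,F,H] q_used=0 → run E
t=14: queue=[E,D,B,F,H] q_used=1 → run E
t=15: queue=[E,D,B,F,H] q_used=2 → run E
t=16: queue=[D,B,F,H] q_used=0 → run D
t=17: queue=[D,B,F,H] q_used=1 → run D
t=18: queue=[B,F,H] q_used=0 → run B
t=19: queue=[B,F,H] q_used=1 → run B
t=20: queue=[B,F,H] q_used=2 → run B
t=21: queue=[F,H,B] q_used=0 → run F
t=22: queue=[F,H,B] q_used=1 → run F
t=23: queue=[F,H,B] q_used=2 → run F
t=24: queue=[H,B,F] q_used=0 → run H
t=25: queue=[H,B,F] q_used=1 → run H
t=26: queue=[H,B,F] q_used=2 → run H
t=27: queue=[B,F,H] q_used=0 → run B
t=28: queue=[F,H] q_used=0 → run F
t=29: queue=[F,H] q_used=1 → run F
t=30: queue=[F,H] q_used=2 → run F
t=31: queue=[H,F] q_used=0 → run H
t=32: queue=[F] q_used=0 → run F
t=33: queue=[F] q_used=1 → run F
t=34: (idle)
t=35: (idle)
t=36: (idle)
t=37: (idle)
t=38: (idle)
t=39: (idle)
t=40: (idle)
t=41: (idle)

running at tick 32 = F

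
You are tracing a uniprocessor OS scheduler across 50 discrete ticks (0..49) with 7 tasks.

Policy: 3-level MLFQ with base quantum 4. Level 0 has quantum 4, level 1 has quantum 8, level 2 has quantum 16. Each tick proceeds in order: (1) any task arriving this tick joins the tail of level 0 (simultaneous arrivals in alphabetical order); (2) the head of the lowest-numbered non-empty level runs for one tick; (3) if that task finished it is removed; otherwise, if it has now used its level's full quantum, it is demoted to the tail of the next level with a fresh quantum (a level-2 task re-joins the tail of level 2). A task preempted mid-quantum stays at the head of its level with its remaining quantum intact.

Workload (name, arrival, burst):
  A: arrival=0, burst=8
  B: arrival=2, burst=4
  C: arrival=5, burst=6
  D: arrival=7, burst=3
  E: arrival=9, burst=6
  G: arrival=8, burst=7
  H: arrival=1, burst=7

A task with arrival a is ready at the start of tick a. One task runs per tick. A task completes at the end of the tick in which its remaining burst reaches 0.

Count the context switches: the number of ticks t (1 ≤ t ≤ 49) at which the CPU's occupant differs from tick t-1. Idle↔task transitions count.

t=0: L0/L1/L2 = A/-/- → run A
t=1: L0/L1/L2 = AH/-/- → run A
t=2: L0/L1/L2 = AHB/-/- → run A
t=3: L0/L1/L2 = AHB/-/- → run A
t=4: L0/L1/L2 = HB/A/- → run H
t=5: L0/L1/L2 = HBC/A/- → run H
t=6: L0/L1/L2 = HBC/A/- → run H
t=7: L0/L1/L2 = HBCD/A/- → run H
t=8: L0/L1/L2 = BCDG/AH/- → run B
t=9: L0/L1/L2 = BCDGE/AH/- → run B
t=10: L0/L1/L2 = BCDGE/AH/- → run B
t=11: L0/L1/L2 = BCDGE/AH/- → run B
t=12: L0/L1/L2 = CDGE/AH/- → run C
t=13: L0/L1/L2 = CDGE/AH/- → run C
t=14: L0/L1/L2 = CDGE/AH/- → run C
t=15: L0/L1/L2 = CDGE/AH/- → run C
t=16: L0/L1/L2 = DGE/AHC/- → run D
t=17: L0/L1/L2 = DGE/AHC/- → run D
t=18: L0/L1/L2 = DGE/AHC/- → run D
t=19: L0/L1/L2 = GE/AHC/- → run G
t=20: L0/L1/L2 = GE/AHC/- → run G
t=21: L0/L1/L2 = GE/AHC/- → run G
t=22: L0/L1/L2 = GE/AHC/- → run G
t=23: L0/L1/L2 = E/AHCG/- → run E
t=24: L0/L1/L2 = E/AHCG/- → run E
t=25: L0/L1/L2 = E/AHCG/- → run E
t=26: L0/L1/L2 = E/AHCG/- → run E
t=27: L0/L1/L2 = -/AHCGE/- → run A
t=28: L0/L1/L2 = -/AHCGE/- → run A
t=29: L0/L1/L2 = -/AHCGE/- → run A
t=30: L0/L1/L2 = -/AHCGE/- → run A
t=31: L0/L1/L2 = -/HCGE/- → run H
t=32: L0/L1/L2 = -/HCGE/- → run H
t=33: L0/L1/L2 = -/HCGE/- → run H
t=34: L0/L1/L2 = -/CGE/- → run C
t=35: L0/L1/L2 = -/CGE/- → run C
t=36: L0/L1/L2 = -/GE/- → run G
t=37: L0/L1/L2 = -/GE/- → run G
t=38: L0/L1/L2 = -/GE/- → run G
t=39: L0/L1/L2 = -/E/- → run E
t=40: L0/L1/L2 = -/E/- → run E
t=41: (idle)
t=42: (idle)
t=43: (idle)
t=44: (idle)
t=45: (idle)
t=46: (idle)
t=47: (idle)
t=48: (idle)
t=49: (idle)

context switches = 12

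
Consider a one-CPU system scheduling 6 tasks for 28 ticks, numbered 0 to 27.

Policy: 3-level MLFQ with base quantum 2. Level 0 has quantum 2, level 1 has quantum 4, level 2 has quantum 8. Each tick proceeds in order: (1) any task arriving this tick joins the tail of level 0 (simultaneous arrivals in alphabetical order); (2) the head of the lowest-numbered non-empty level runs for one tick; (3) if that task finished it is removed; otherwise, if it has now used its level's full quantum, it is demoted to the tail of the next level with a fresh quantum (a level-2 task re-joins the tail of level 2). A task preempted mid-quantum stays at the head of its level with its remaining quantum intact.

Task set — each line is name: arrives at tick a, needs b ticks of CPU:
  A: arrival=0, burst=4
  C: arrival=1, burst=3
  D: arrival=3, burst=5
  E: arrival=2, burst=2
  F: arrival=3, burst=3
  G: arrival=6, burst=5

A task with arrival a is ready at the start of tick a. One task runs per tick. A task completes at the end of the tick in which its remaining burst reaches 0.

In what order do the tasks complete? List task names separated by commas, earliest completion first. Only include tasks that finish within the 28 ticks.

t=0: L0/L1/L2 = A/-/- → run A
t=1: L0/L1/L2 = AC/-/- → run A
t=2: L0/L1/L2 = CE/A/- → run C
t=3: L0/L1/L2 = CEDF/A/- → run C
t=4: L0/L1/L2 = EDF/AC/- → run E
t=5: L0/L1/L2 = EDF/AC/- → run E
t=6: L0/L1/L2 = DFG/AC/- → run D
t=7: L0/L1/L2 = DFG/AC/- → run D
t=8: L0/L1/L2 = FG/ACD/- → run F
t=9: L0/L1/L2 = FG/ACD/- → run F
t=10: L0/L1/L2 = G/ACDF/- → run G
t=11: L0/L1/L2 = G/ACDF/- → run G
t=12: L0/L1/L2 = -/ACDFG/- → run A
t=13: L0/L1/L2 = -/ACDFG/- → run A
t=14: L0/L1/L2 = -/CDFG/- → run C
t=15: L0/L1/L2 = -/DFG/- → run D
t=16: L0/L1/L2 = -/DFG/- → run D
t=17: L0/L1/L2 = -/DFG/- → run D
t=18: L0/L1/L2 = -/FG/- → run F
t=19: L0/L1/L2 = -/G/- → run G
t=20: L0/L1/L2 = -/G/- → run G
t=21: L0/L1/L2 = -/G/- → run G
t=22: (idle)
t=23: (idle)
t=24: (idle)
t=25: (idle)
t=26: (idle)
t=27: (idle)

completion order = E, A, C, D, F, G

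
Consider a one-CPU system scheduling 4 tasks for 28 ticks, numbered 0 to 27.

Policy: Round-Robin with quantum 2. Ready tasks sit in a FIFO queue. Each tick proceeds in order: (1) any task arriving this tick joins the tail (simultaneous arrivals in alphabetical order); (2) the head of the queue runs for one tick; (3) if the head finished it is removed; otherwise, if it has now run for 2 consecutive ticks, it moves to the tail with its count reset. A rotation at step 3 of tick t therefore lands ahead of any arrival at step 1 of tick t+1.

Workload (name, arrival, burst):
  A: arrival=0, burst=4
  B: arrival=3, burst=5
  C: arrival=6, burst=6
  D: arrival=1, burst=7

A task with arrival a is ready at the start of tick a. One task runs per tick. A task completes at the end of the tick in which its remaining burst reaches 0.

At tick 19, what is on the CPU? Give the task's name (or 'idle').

running at tick 19 = D

t=0: queue=[A] q_used=0 → run A
t=1: queue=[A,D] q_used=1 → run A
t=2: queue=[D,A] q_used=0 → run D
t=3: queue=[D,A,B] q_used=1 → run D
t=4: queue=[A,B,D] q_used=0 → run A
t=5: queue=[A,B,D] q_used=1 → run A
t=6: queue=[B,D,C] q_used=0 → run B
t=7: queue=[B,D,C] q_used=1 → run B
t=8: queue=[D,C,B] q_used=0 → run D
t=9: queue=[D,C,B] q_used=1 → run D
t=10: queue=[C,B,D] q_used=0 → run C
t=11: queue=[C,B,D] q_used=1 → run C
t=12: queue=[B,D,C] q_used=0 → run B
t=13: queue=[B,D,C] q_used=1 → run B
t=14: queue=[D,C,B] q_used=0 → run D
t=15: queue=[D,C,B] q_used=1 → run D
t=16: queue=[C,B,D] q_used=0 → run C
t=17: queue=[C,B,D] q_used=1 → run C
t=18: queue=[B,D,C] q_used=0 → run B
t=19: queue=[D,C] q_used=0 → run D
t=20: queue=[C] q_used=0 → run C
t=21: queue=[C] q_used=1 → run C
t=22: (idle)
t=23: (idle)
t=24: (idle)
t=25: (idle)
t=26: (idle)
t=27: (idle)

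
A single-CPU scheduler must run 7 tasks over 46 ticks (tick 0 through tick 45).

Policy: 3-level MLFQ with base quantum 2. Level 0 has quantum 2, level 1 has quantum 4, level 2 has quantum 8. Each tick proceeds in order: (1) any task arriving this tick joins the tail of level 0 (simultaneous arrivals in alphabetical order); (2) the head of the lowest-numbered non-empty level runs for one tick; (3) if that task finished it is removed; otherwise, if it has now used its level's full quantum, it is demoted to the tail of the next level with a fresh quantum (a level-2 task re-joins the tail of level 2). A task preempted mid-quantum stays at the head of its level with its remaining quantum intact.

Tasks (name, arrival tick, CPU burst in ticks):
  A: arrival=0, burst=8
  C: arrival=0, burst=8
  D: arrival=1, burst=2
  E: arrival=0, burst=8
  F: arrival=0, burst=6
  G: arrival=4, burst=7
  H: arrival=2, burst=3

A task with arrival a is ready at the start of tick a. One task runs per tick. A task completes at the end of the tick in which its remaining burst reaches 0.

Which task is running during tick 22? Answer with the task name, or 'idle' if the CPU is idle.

t=0: L0/L1/L2 = ACEF/-/- → run A
t=1: L0/L1/L2 = ACEFD/-/- → run A
t=2: L0/L1/L2 = CEFDH/A/- → run C
t=3: L0/L1/L2 = CEFDH/A/- → run C
t=4: L0/L1/L2 = EFDHG/AC/- → run E
t=5: L0/L1/L2 = EFDHG/AC/- → run E
t=6: L0/L1/L2 = FDHG/ACE/- → run F
t=7: L0/L1/L2 = FDHG/ACE/- → run F
t=8: L0/L1/L2 = DHG/ACEF/- → run D
t=9: L0/L1/L2 = DHG/ACEF/- → run D
t=10: L0/L1/L2 = HG/ACEF/- → run H
t=11: L0/L1/L2 = HG/ACEF/- → run H
t=12: L0/L1/L2 = G/ACEFH/- → run G
t=13: L0/L1/L2 = G/ACEFH/- → run G
t=14: L0/L1/L2 = -/ACEFHG/- → run A
t=15: L0/L1/L2 = -/ACEFHG/- → run A
t=16: L0/L1/L2 = -/ACEFHG/- → run A
t=17: L0/L1/L2 = -/ACEFHG/- → run A
t=18: L0/L1/L2 = -/CEFHG/A → run C
t=19: L0/L1/L2 = -/CEFHG/A → run C
t=20: L0/L1/L2 = -/CEFHG/A → run C
t=21: L0/L1/L2 = -/CEFHG/A → run C
t=22: L0/L1/L2 = -/EFHG/AC → run E
t=23: L0/L1/L2 = -/EFHG/AC → run E
t=24: L0/L1/L2 = -/EFHG/AC → run E
t=25: L0/L1/L2 = -/EFHG/AC → run E
t=26: L0/L1/L2 = -/FHG/ACE → run F
t=27: L0/L1/L2 = -/FHG/ACE → run F
t=28: L0/L1/L2 = -/FHG/ACE → run F
t=29: L0/L1/L2 = -/FHG/ACE → run F
t=30: L0/L1/L2 = -/HG/ACE → run H
t=31: L0/L1/L2 = -/G/ACE → run G
t=32: L0/L1/L2 = -/G/ACE → run G
t=33: L0/L1/L2 = -/G/ACE → run G
t=34: L0/L1/L2 = -/G/ACE → run G
t=35: L0/L1/L2 = -/-/ACEG → run A
t=36: L0/L1/L2 = -/-/ACEG → run A
t=37: L0/L1/L2 = -/-/CEG → run C
t=38: L0/L1/L2 = -/-/CEG → run C
t=39: L0/L1/L2 = -/-/EG → run E
t=40: L0/L1/L2 = -/-/EG → run E
t=41: L0/L1/L2 = -/-/G → run G
t=42: (idle)
t=43: (idle)
t=44: (idle)
t=45: (idle)

running at tick 22 = E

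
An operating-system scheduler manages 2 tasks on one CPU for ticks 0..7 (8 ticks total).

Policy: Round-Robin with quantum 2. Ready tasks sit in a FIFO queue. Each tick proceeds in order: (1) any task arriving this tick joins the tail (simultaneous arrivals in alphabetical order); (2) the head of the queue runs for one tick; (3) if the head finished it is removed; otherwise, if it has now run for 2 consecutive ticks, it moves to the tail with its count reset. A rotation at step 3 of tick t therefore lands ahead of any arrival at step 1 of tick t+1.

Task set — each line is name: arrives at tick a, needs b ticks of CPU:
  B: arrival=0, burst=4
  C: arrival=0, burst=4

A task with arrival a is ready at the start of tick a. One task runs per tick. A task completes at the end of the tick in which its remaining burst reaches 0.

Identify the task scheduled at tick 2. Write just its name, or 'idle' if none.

t=0: queue=[B,C] q_used=0 → run B
t=1: queue=[B,C] q_used=1 → run B
t=2: queue=[C,B] q_used=0 → run C
t=3: queue=[C,B] q_used=1 → run C
t=4: queue=[B,C] q_used=0 → run B
t=5: queue=[B,C] q_used=1 → run B
t=6: queue=[C] q_used=0 → run C
t=7: queue=[C] q_used=1 → run C

running at tick 2 = C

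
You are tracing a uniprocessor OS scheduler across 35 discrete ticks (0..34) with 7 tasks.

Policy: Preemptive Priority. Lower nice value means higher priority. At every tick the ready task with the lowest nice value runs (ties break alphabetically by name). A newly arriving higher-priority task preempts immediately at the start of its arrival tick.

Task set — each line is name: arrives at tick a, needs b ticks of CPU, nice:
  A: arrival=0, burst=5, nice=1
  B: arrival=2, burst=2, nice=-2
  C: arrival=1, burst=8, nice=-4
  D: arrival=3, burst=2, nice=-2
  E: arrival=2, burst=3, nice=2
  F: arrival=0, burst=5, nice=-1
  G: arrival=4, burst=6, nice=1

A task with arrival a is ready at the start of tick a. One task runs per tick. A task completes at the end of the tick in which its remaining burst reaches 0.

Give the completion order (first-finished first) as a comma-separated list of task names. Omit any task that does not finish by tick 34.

completion order = C, B, D, F, A, G, E

t=0: ready={A,F} → run F
t=1: ready={A,C,F} → run C
t=2: ready={A,B,C,E,F} → run C
t=3: ready={A,B,C,D,E,F} → run C
t=4: ready={A,B,C,D,E,F,G} → run C
t=5: ready={A,B,C,D,E,F,G} → run C
t=6: ready={A,B,C,D,E,F,G} → run C
t=7: ready={A,B,C,D,E,F,G} → run C
t=8: ready={A,B,C,D,E,F,G} → run C
t=9: ready={A,B,D,E,F,G} → run B
t=10: ready={A,B,D,E,F,G} → run B
t=11: ready={A,D,E,F,G} → run D
t=12: ready={A,D,E,F,G} → run D
t=13: ready={A,E,F,G} → run F
t=14: ready={A,E,F,G} → run F
t=15: ready={A,E,F,G} → run F
t=16: ready={A,E,F,G} → run F
t=17: ready={A,E,G} → run A
t=18: ready={A,E,G} → run A
t=19: ready={A,E,G} → run A
t=20: ready={A,E,G} → run A
t=21: ready={A,E,G} → run A
t=22: ready={E,G} → run G
t=23: ready={E,G} → run G
t=24: ready={E,G} → run G
t=25: ready={E,G} → run G
t=26: ready={E,G} → run G
t=27: ready={E,G} → run G
t=28: ready={E} → run E
t=29: ready={E} → run E
t=30: ready={E} → run E
t=31: (idle)
t=32: (idle)
t=33: (idle)
t=34: (idle)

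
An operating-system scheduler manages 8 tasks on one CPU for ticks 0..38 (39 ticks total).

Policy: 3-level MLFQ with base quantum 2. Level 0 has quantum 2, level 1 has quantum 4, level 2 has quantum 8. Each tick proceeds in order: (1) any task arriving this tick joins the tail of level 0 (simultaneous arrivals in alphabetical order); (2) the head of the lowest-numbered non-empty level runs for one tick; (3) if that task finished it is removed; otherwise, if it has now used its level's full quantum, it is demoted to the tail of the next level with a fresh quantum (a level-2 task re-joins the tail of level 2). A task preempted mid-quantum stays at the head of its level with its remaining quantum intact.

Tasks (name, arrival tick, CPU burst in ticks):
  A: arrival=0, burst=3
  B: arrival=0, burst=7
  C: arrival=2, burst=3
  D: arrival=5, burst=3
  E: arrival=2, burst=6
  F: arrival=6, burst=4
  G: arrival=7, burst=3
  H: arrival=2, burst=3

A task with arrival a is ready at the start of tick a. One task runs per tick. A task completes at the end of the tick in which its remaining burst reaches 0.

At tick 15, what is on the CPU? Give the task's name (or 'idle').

t=0: L0/L1/L2 = AB/-/- → run A
t=1: L0/L1/L2 = AB/-/- → run A
t=2: L0/L1/L2 = BCEH/A/- → run B
t=3: L0/L1/L2 = BCEH/A/- → run B
t=4: L0/L1/L2 = CEH/AB/- → run C
t=5: L0/L1/L2 = CEHD/AB/- → run C
t=6: L0/L1/L2 = EHDF/ABC/- → run E
t=7: L0/L1/L2 = EHDFG/ABC/- → run E
t=8: L0/L1/L2 = HDFG/ABCE/- → run H
t=9: L0/L1/L2 = HDFG/ABCE/- → run H
t=10: L0/L1/L2 = DFG/ABCEH/- → run D
t=11: L0/L1/L2 = DFG/ABCEH/- → run D
t=12: L0/L1/L2 = FG/ABCEHD/- → run F
t=13: L0/L1/L2 = FG/ABCEHD/- → run F
t=14: L0/L1/L2 = G/ABCEHDF/- → run G
t=15: L0/L1/L2 = G/ABCEHDF/- → run G
t=16: L0/L1/L2 = -/ABCEHDFG/- → run A
t=17: L0/L1/L2 = -/BCEHDFG/- → run B
t=18: L0/L1/L2 = -/BCEHDFG/- → run B
t=19: L0/L1/L2 = -/BCEHDFG/- → run B
t=20: L0/L1/L2 = -/BCEHDFG/- → run B
t=21: L0/L1/L2 = -/CEHDFG/B → run C
t=22: L0/L1/L2 = -/EHDFG/B → run E
t=23: L0/L1/L2 = -/EHDFG/B → run E
t=24: L0/L1/L2 = -/EHDFG/B → run E
t=25: L0/L1/L2 = -/EHDFG/B → run E
t=26: L0/L1/L2 = -/HDFG/B → run H
t=27: L0/L1/L2 = -/DFG/B → run D
t=28: L0/L1/L2 = -/FG/B → run F
t=29: L0/L1/L2 = -/FG/B → run F
t=30: L0/L1/L2 = -/G/B → run G
t=31: L0/L1/L2 = -/-/B → run B
t=32: (idle)
t=33: (idle)
t=34: (idle)
t=35: (idle)
t=36: (idle)
t=37: (idle)
t=38: (idle)

running at tick 15 = G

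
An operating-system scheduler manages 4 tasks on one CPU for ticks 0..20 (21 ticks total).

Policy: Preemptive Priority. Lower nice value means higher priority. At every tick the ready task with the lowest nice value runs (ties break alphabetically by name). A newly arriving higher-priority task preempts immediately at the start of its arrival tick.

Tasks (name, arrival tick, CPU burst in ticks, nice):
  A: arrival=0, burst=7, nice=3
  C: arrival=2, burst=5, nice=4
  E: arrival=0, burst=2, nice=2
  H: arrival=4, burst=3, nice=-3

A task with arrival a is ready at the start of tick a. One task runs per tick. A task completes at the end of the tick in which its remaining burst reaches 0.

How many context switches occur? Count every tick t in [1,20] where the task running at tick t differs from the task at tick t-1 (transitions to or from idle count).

context switches = 5

t=0: ready={A,E} → run E
t=1: ready={A,E} → run E
t=2: ready={A,C} → run A
t=3: ready={A,C} → run A
t=4: ready={A,C,H} → run H
t=5: ready={A,C,H} → run H
t=6: ready={A,C,H} → run H
t=7: ready={A,C} → run A
t=8: ready={A,C} → run A
t=9: ready={A,C} → run A
t=10: ready={A,C} → run A
t=11: ready={A,C} → run A
t=12: ready={C} → run C
t=13: ready={C} → run C
t=14: ready={C} → run C
t=15: ready={C} → run C
t=16: ready={C} → run C
t=17: (idle)
t=18: (idle)
t=19: (idle)
t=20: (idle)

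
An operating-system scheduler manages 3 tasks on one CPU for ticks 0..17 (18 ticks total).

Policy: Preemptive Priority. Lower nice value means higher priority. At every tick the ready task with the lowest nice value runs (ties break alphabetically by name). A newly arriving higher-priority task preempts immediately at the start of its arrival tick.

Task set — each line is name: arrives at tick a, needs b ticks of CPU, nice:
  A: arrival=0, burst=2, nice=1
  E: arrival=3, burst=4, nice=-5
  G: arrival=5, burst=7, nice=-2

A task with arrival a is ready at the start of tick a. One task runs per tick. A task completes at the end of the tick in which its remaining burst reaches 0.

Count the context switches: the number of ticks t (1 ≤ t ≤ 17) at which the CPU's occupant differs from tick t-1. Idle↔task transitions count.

t=0: ready={A} → run A
t=1: ready={A} → run A
t=2: (idle)
t=3: ready={E} → run E
t=4: ready={E} → run E
t=5: ready={E,G} → run E
t=6: ready={E,G} → run E
t=7: ready={G} → run G
t=8: ready={G} → run G
t=9: ready={G} → run G
t=10: ready={G} → run G
t=11: ready={G} → run G
t=12: ready={G} → run G
t=13: ready={G} → run G
t=14: (idle)
t=15: (idle)
t=16: (idle)
t=17: (idle)

context switches = 4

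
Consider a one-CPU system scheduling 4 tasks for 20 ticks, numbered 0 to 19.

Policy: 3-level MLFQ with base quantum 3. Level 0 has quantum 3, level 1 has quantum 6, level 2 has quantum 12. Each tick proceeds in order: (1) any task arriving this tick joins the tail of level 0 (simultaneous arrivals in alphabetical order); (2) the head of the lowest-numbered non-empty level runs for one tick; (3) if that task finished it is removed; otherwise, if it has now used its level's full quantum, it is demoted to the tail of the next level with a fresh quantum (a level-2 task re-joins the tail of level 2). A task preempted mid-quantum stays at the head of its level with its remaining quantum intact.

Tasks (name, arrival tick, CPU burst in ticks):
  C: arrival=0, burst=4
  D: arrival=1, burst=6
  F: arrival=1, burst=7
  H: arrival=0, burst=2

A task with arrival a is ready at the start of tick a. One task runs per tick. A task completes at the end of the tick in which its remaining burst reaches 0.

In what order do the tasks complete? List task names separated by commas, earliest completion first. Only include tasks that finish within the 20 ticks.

t=0: L0/L1/L2 = CH/-/- → run C
t=1: L0/L1/L2 = CHDF/-/- → run C
t=2: L0/L1/L2 = CHDF/-/- → run C
t=3: L0/L1/L2 = HDF/C/- → run H
t=4: L0/L1/L2 = HDF/C/- → run H
t=5: L0/L1/L2 = DF/C/- → run D
t=6: L0/L1/L2 = DF/C/- → run D
t=7: L0/L1/L2 = DF/C/- → run D
t=8: L0/L1/L2 = F/CD/- → run F
t=9: L0/L1/L2 = F/CD/- → run F
t=10: L0/L1/L2 = F/CD/- → run F
t=11: L0/L1/L2 = -/CDF/- → run C
t=12: L0/L1/L2 = -/DF/- → run D
t=13: L0/L1/L2 = -/DF/- → run D
t=14: L0/L1/L2 = -/DF/- → run D
t=15: L0/L1/L2 = -/F/- → run F
t=16: L0/L1/L2 = -/F/- → run F
t=17: L0/L1/L2 = -/F/- → run F
t=18: L0/L1/L2 = -/F/- → run F
t=19: (idle)

completion order = H, C, D, F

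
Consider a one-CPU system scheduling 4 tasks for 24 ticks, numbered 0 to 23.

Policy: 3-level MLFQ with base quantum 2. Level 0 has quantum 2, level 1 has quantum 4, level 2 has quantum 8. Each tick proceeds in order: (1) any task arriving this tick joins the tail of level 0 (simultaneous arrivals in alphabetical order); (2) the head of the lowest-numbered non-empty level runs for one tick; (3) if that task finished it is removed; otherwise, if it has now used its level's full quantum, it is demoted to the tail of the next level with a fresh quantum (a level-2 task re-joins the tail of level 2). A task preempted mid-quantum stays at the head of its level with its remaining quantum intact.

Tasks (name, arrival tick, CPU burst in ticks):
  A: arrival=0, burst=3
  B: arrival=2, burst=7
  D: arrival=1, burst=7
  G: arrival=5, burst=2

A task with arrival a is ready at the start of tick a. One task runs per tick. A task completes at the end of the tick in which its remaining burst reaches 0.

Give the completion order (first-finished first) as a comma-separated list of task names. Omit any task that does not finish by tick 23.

t=0: L0/L1/L2 = A/-/- → run A
t=1: L0/L1/L2 = AD/-/- → run A
t=2: L0/L1/L2 = DB/A/- → run D
t=3: L0/L1/L2 = DB/A/- → run D
t=4: L0/L1/L2 = B/AD/- → run B
t=5: L0/L1/L2 = BG/AD/- → run B
t=6: L0/L1/L2 = G/ADB/- → run G
t=7: L0/L1/L2 = G/ADB/- → run G
t=8: L0/L1/L2 = -/ADB/- → run A
t=9: L0/L1/L2 = -/DB/- → run D
t=10: L0/L1/L2 = -/DB/- → run D
t=11: L0/L1/L2 = -/DB/- → run D
t=12: L0/L1/L2 = -/DB/- → run D
t=13: L0/L1/L2 = -/B/D → run B
t=14: L0/L1/L2 = -/B/D → run B
t=15: L0/L1/L2 = -/B/D → run B
t=16: L0/L1/L2 = -/B/D → run B
t=17: L0/L1/L2 = -/-/DB → run D
t=18: L0/L1/L2 = -/-/B → run B
t=19: (idle)
t=20: (idle)
t=21: (idle)
t=22: (idle)
t=23: (idle)

completion order = G, A, D, B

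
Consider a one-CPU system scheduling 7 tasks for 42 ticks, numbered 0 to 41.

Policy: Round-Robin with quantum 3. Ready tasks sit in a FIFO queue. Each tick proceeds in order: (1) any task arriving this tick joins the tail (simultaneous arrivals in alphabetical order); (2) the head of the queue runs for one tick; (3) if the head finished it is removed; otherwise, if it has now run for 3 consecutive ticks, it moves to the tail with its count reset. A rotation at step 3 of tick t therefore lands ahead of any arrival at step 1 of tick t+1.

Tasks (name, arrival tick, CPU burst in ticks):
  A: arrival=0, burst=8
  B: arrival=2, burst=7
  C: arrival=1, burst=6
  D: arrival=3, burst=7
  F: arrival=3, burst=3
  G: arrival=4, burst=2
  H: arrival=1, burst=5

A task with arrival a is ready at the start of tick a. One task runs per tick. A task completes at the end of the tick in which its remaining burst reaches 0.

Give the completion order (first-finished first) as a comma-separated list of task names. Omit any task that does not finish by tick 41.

completion order = F, G, C, H, A, B, D

t=0: queue=[A] q_used=0 → run A
t=1: queue=[A,C,H] q_used=1 → run A
t=2: queue=[A,C,H,B] q_used=2 → run A
t=3: queue=[C,H,B,A,D,F] q_used=0 → run C
t=4: queue=[C,H,B,A,D,F,G] q_used=1 → run C
t=5: queue=[C,H,B,A,D,F,G] q_used=2 → run C
t=6: queue=[H,B,A,D,F,G,C] q_used=0 → run H
t=7: queue=[H,B,A,D,F,G,C] q_used=1 → run H
t=8: queue=[H,B,A,D,F,G,C] q_used=2 → run H
t=9: queue=[B,A,D,F,G,C,H] q_used=0 → run B
t=10: queue=[B,A,D,F,G,C,H] q_used=1 → run B
t=11: queue=[B,A,D,F,G,C,H] q_used=2 → run B
t=12: queue=[A,D,F,G,C,H,B] q_used=0 → run A
t=13: queue=[A,D,F,G,C,H,B] q_used=1 → run A
t=14: queue=[A,D,F,G,C,H,B] q_used=2 → run A
t=15: queue=[D,F,G,C,H,B,A] q_used=0 → run D
t=16: queue=[D,F,G,C,H,B,A] q_used=1 → run D
t=17: queue=[D,F,G,C,H,B,A] q_used=2 → run D
t=18: queue=[F,G,C,H,B,A,D] q_used=0 → run F
t=19: queue=[F,G,C,H,B,A,D] q_used=1 → run F
t=20: queue=[F,G,C,H,B,A,D] q_used=2 → run F
t=21: queue=[G,C,H,B,A,D] q_used=0 → run G
t=22: queue=[G,C,H,B,A,D] q_used=1 → run G
t=23: queue=[C,H,B,A,D] q_used=0 → run C
t=24: queue=[C,H,B,A,D] q_used=1 → run C
t=25: queue=[C,H,B,A,D] q_used=2 → run C
t=26: queue=[H,B,A,D] q_used=0 → run H
t=27: queue=[H,B,A,D] q_used=1 → run H
t=28: queue=[B,A,D] q_used=0 → run B
t=29: queue=[B,A,D] q_used=1 → run B
t=30: queue=[B,A,D] q_used=2 → run B
t=31: queue=[A,D,B] q_used=0 → run A
t=32: queue=[A,D,B] q_used=1 → run A
t=33: queue=[D,B] q_used=0 → run D
t=34: queue=[D,B] q_used=1 → run D
t=35: queue=[D,B] q_used=2 → run D
t=36: queue=[B,D] q_used=0 → run B
t=37: queue=[D] q_used=0 → run D
t=38: (idle)
t=39: (idle)
t=40: (idle)
t=41: (idle)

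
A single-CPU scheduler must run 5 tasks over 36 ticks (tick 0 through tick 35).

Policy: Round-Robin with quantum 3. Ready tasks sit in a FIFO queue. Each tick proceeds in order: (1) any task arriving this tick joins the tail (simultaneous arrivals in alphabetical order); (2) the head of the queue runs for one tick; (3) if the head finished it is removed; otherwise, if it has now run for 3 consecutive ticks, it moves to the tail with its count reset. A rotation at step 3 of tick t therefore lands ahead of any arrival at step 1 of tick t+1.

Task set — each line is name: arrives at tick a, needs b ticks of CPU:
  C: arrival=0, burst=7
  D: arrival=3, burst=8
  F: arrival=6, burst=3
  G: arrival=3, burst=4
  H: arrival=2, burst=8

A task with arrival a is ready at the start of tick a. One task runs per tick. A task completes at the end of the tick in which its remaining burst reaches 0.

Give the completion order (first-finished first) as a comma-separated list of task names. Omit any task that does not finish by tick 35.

t=0: queue=[C] q_used=0 → run C
t=1: queue=[C] q_used=1 → run C
t=2: queue=[C,H] q_used=2 → run C
t=3: queue=[H,C,D,G] q_used=0 → run H
t=4: queue=[H,C,D,G] q_used=1 → run H
t=5: queue=[H,C,D,G] q_used=2 → run H
t=6: queue=[C,D,G,H,F] q_used=0 → run C
t=7: queue=[C,D,G,H,F] q_used=1 → run C
t=8: queue=[C,D,G,H,F] q_used=2 → run C
t=9: queue=[D,G,H,F,C] q_used=0 → run D
t=10: queue=[D,G,H,F,C] q_used=1 → run D
t=11: queue=[D,G,H,F,C] q_used=2 → run D
t=12: queue=[G,H,F,C,D] q_used=0 → run G
t=13: queue=[G,H,F,C,D] q_used=1 → run G
t=14: queue=[G,H,F,C,D] q_used=2 → run G
t=15: queue=[H,F,C,D,G] q_used=0 → run H
t=16: queue=[H,F,C,D,G] q_used=1 → run H
t=17: queue=[H,F,C,D,G] q_used=2 → run H
t=18: queue=[F,C,D,G,H] q_used=0 → run F
t=19: queue=[F,C,D,G,H] q_used=1 → run F
t=20: queue=[F,C,D,G,H] q_used=2 → run F
t=21: queue=[C,D,G,H] q_used=0 → run C
t=22: queue=[D,G,H] q_used=0 → run D
t=23: queue=[D,G,H] q_used=1 → run D
t=24: queue=[D,G,H] q_used=2 → run D
t=25: queue=[G,H,D] q_used=0 → run G
t=26: queue=[H,D] q_used=0 → run H
t=27: queue=[H,D] q_used=1 → run H
t=28: queue=[D] q_used=0 → run D
t=29: queue=[D] q_used=1 → run D
t=30: (idle)
t=31: (idle)
t=32: (idle)
t=33: (idle)
t=34: (idle)
t=35: (idle)

completion order = F, C, G, H, D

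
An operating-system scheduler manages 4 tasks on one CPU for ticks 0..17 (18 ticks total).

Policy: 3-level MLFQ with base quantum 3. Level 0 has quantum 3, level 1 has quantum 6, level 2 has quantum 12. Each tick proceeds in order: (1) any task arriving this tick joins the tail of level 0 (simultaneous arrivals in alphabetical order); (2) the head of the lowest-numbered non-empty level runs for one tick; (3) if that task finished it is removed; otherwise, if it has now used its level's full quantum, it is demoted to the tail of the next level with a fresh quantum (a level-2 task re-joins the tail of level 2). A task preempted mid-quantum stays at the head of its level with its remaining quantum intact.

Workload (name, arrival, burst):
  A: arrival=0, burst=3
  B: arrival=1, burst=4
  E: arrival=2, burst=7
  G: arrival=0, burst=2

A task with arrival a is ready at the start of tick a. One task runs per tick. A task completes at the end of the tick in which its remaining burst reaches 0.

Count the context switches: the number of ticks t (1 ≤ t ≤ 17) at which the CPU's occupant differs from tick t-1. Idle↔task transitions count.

context switches = 6

t=0: L0/L1/L2 = AG/-/- → run A
t=1: L0/L1/L2 = AGB/-/- → run A
t=2: L0/L1/L2 = AGBE/-/- → run A
t=3: L0/L1/L2 = GBE/-/- → run G
t=4: L0/L1/L2 = GBE/-/- → run G
t=5: L0/L1/L2 = BE/-/- → run B
t=6: L0/L1/L2 = BE/-/- → run B
t=7: L0/L1/L2 = BE/-/- → run B
t=8: L0/L1/L2 = E/B/- → run E
t=9: L0/L1/L2 = E/B/- → run E
t=10: L0/L1/L2 = E/B/- → run E
t=11: L0/L1/L2 = -/BE/- → run B
t=12: L0/L1/L2 = -/E/- → run E
t=13: L0/L1/L2 = -/E/- → run E
t=14: L0/L1/L2 = -/E/- → run E
t=15: L0/L1/L2 = -/E/- → run E
t=16: (idle)
t=17: (idle)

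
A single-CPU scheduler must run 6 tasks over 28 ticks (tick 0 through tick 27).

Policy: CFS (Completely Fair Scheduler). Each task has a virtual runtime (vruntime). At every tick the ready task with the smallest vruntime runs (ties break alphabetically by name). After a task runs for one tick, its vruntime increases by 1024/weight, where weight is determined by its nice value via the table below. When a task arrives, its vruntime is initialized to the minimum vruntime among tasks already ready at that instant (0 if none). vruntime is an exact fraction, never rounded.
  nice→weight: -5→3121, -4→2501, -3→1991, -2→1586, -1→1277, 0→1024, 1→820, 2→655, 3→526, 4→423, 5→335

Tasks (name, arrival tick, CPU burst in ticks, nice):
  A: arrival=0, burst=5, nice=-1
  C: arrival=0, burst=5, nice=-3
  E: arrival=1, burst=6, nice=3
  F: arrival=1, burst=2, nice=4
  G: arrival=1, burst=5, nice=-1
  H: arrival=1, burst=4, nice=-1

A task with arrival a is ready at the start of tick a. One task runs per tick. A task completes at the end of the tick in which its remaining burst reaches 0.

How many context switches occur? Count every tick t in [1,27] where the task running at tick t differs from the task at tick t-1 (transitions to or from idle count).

t=0: vr[A=0 C=0] → run A
t=1: vr[A=1024/1277 C=0 E=0 F=0 G=0 H=0] → run C
t=2: vr[A=1024/1277 C=1024/1991 E=0 F=0 G=0 H=0] → run E
t=3: vr[A=1024/1277 C=1024/1991 E=512/263 F=0 G=0 H=0] → run F
t=4: vr[A=1024/1277 C=1024/1991 E=512/263 F=1024/423 G=0 H=0] → run G
t=5: vr[A=1024/1277 C=1024/1991 E=512/263 F=1024/423 G=1024/1277 H=0] → run H
t=6: vr[A=1024/1277 C=1024/1991 E=512/263 F=1024/423 G=1024/1277 H=1024/1277] → run C
t=7: vr[A=1024/1277 C=2048/1991 E=512/263 F=1024/423 G=1024/1277 H=1024/1277] → run A
t=8: vr[A=2048/1277 C=2048/1991 E=512/263 F=1024/423 G=1024/1277 H=1024/1277] → run G
t=9: vr[A=2048/1277 C=2048/1991 E=512/263 F=1024/423 G=2048/1277 H=1024/1277] → run H
t=10: vr[A=2048/1277 C=2048/1991 E=512/263 F=1024/423 G=2048/1277 H=2048/1277] → run C
t=11: vr[A=2048/1277 C=3072/1991 E=512/263 F=1024/423 G=2048/1277 H=2048/1277] → run C
t=12: vr[A=2048/1277 C=4096/1991 E=512/263 F=1024/423 G=2048/1277 H=2048/1277] → run A
t=13: vr[A=3072/1277 C=4096/1991 E=512/263 F=1024/423 G=2048/1277 H=2048/1277] → run G
t=14: vr[A=3072/1277 C=4096/1991 E=512/263 F=1024/423 G=3072/1277 H=2048/1277] → run H
t=15: vr[A=3072/1277 C=4096/1991 E=512/263 F=1024/423 G=3072/1277 H=3072/1277] → run E
t=16: vr[A=3072/1277 C=4096/1991 E=1024/263 F=1024/423 G=3072/1277 H=3072/1277] → run C
t=17: vr[A=3072/1277 E=1024/263 F=1024/423 G=3072/1277 H=3072/1277] → run A
t=18: vr[A=4096/1277 E=1024/263 F=1024/423 G=3072/1277 H=3072/1277] → run G
t=19: vr[A=4096/1277 E=1024/263 F=1024/423 G=4096/1277 H=3072/1277] → run H
t=20: vr[A=4096/1277 E=1024/263 F=1024/423 G=4096/1277] → run F
t=21: vr[A=4096/1277 E=1024/263 G=4096/1277] → run A
t=22: vr[E=1024/263 G=4096/1277] → run G
t=23: vr[E=1024/263] → run E
t=24: vr[E=1536/263] → run E
t=25: vr[E=2048/263] → run E
t=26: vr[E=2560/263] → run E
t=27: (idle)

context switches = 23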